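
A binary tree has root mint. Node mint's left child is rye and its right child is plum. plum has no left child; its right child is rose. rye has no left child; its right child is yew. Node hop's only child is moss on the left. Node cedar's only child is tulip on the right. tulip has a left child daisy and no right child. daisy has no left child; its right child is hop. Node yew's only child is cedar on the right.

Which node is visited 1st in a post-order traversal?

moss

Post-order visits the left subtree, then the right subtree, then the node.
At mint: go left to rye.
  At rye: no left child.
  At rye: go right to yew.
    At yew: no left child.
    At yew: go right to cedar.
      At cedar: no left child.
      At cedar: go right to tulip.
        At tulip: go left to daisy.
          At daisy: no left child.
          At daisy: go right to hop.
            At hop: go left to moss.
              moss is a leaf — visit moss.
            At hop: no right child.
            Visit hop.
          Visit daisy.
        At tulip: no right child.
        Visit tulip.
      Visit cedar.
    Visit yew.
  Visit rye.
At mint: go right to plum.
  At plum: no left child.
  At plum: go right to rose.
    rose is a leaf — visit rose.
  Visit plum.
Visit mint.
Full post-order sequence: moss, hop, daisy, tulip, cedar, yew, rye, rose, plum, mint.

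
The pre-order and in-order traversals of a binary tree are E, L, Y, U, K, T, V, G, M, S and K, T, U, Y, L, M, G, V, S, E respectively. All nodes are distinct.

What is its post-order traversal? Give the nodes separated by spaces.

The first element of pre-order is the root; it splits in-order into left and right subtrees.
Root E: left subtree has 9 nodes {K, T, U, Y, L, M, G, V, S}, right has 0 { }.
  Root L: left subtree has 4 nodes {K, T, U, Y}, right has 4 {M, G, V, S}.
    Root Y: left subtree has 3 nodes {K, T, U}, right has 0 { }.
      Root U: left subtree has 2 nodes {K, T}, right has 0 { }.
        Root K: left subtree has 0 nodes { }, right has 1 {T}.
    Root V: left subtree has 2 nodes {M, G}, right has 1 {S}.
      Root G: left subtree has 1 node {M}, right has 0 { }.

T K U Y M G S V L E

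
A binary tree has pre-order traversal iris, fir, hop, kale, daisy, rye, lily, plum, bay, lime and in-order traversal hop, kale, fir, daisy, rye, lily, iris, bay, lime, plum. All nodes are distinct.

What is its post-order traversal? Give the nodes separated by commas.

kale, hop, lily, rye, daisy, fir, lime, bay, plum, iris

The first element of pre-order is the root; it splits in-order into left and right subtrees.
Root iris: left subtree has 6 nodes {hop, kale, fir, daisy, rye, lily}, right has 3 {bay, lime, plum}.
  Root fir: left subtree has 2 nodes {hop, kale}, right has 3 {daisy, rye, lily}.
    Root hop: left subtree has 0 nodes { }, right has 1 {kale}.
    Root daisy: left subtree has 0 nodes { }, right has 2 {rye, lily}.
      Root rye: left subtree has 0 nodes { }, right has 1 {lily}.
  Root plum: left subtree has 2 nodes {bay, lime}, right has 0 { }.
    Root bay: left subtree has 0 nodes { }, right has 1 {lime}.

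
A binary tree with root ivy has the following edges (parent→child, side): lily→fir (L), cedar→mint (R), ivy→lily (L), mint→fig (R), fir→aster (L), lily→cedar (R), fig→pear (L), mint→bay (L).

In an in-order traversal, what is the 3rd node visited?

In-order visits the left subtree, then the node, then the right subtree.
At ivy: go left to lily.
  At lily: go left to fir.
    At fir: go left to aster.
      aster is a leaf — visit aster.
    Visit fir.
    At fir: no right child.
  Visit lily.
  At lily: go right to cedar.
    At cedar: no left child.
    Visit cedar.
    At cedar: go right to mint.
      At mint: go left to bay.
        bay is a leaf — visit bay.
      Visit mint.
      At mint: go right to fig.
        At fig: go left to pear.
          pear is a leaf — visit pear.
        Visit fig.
        At fig: no right child.
Visit ivy.
At ivy: no right child.
Full in-order sequence: aster, fir, lily, cedar, bay, mint, pear, fig, ivy.

lily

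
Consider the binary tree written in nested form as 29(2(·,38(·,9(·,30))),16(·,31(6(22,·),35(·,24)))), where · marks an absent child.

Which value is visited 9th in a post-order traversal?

31

Post-order visits the left subtree, then the right subtree, then the node.
At 29: go left to 2.
  At 2: no left child.
  At 2: go right to 38.
    At 38: no left child.
    At 38: go right to 9.
      At 9: no left child.
      At 9: go right to 30.
        30 is a leaf — visit 30.
      Visit 9.
    Visit 38.
  Visit 2.
At 29: go right to 16.
  At 16: no left child.
  At 16: go right to 31.
    At 31: go left to 6.
      At 6: go left to 22.
        22 is a leaf — visit 22.
      At 6: no right child.
      Visit 6.
    At 31: go right to 35.
      At 35: no left child.
      At 35: go right to 24.
        24 is a leaf — visit 24.
      Visit 35.
    Visit 31.
  Visit 16.
Visit 29.
Full post-order sequence: 30, 9, 38, 2, 22, 6, 24, 35, 31, 16, 29.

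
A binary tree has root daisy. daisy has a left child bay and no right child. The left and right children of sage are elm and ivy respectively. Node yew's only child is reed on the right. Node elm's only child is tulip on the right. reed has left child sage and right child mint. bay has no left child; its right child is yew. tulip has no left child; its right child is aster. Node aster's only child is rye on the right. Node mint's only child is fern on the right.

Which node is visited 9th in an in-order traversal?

reed

In-order visits the left subtree, then the node, then the right subtree.
At daisy: go left to bay.
  At bay: no left child.
  Visit bay.
  At bay: go right to yew.
    At yew: no left child.
    Visit yew.
    At yew: go right to reed.
      At reed: go left to sage.
        At sage: go left to elm.
          At elm: no left child.
          Visit elm.
          At elm: go right to tulip.
            At tulip: no left child.
            Visit tulip.
            At tulip: go right to aster.
              At aster: no left child.
              Visit aster.
              At aster: go right to rye.
                rye is a leaf — visit rye.
        Visit sage.
        At sage: go right to ivy.
          ivy is a leaf — visit ivy.
      Visit reed.
      At reed: go right to mint.
        At mint: no left child.
        Visit mint.
        At mint: go right to fern.
          fern is a leaf — visit fern.
Visit daisy.
At daisy: no right child.
Full in-order sequence: bay, yew, elm, tulip, aster, rye, sage, ivy, reed, mint, fern, daisy.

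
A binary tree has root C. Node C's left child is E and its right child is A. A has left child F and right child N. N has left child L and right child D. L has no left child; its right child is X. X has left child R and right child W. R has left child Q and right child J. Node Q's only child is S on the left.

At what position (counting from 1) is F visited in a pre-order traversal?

4

Pre-order visits the node, then its left subtree, then its right subtree.
Visit C.
At C: go left to E.
  E is a leaf — visit E.
At C: go right to A.
  Visit A.
  At A: go left to F.
    F is a leaf — visit F.
  At A: go right to N.
    Visit N.
    At N: go left to L.
      Visit L.
      At L: no left child.
      At L: go right to X.
        Visit X.
        At X: go left to R.
          Visit R.
          At R: go left to Q.
            Visit Q.
            At Q: go left to S.
              S is a leaf — visit S.
            At Q: no right child.
          At R: go right to J.
            J is a leaf — visit J.
        At X: go right to W.
          W is a leaf — visit W.
    At N: go right to D.
      D is a leaf — visit D.
Full pre-order sequence: C, E, A, F, N, L, X, R, Q, S, J, W, D.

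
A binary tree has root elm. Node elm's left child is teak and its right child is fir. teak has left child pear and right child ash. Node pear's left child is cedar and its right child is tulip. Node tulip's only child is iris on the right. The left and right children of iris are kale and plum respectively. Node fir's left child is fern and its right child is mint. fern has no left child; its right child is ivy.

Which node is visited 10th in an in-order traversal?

fern

In-order visits the left subtree, then the node, then the right subtree.
At elm: go left to teak.
  At teak: go left to pear.
    At pear: go left to cedar.
      cedar is a leaf — visit cedar.
    Visit pear.
    At pear: go right to tulip.
      At tulip: no left child.
      Visit tulip.
      At tulip: go right to iris.
        At iris: go left to kale.
          kale is a leaf — visit kale.
        Visit iris.
        At iris: go right to plum.
          plum is a leaf — visit plum.
  Visit teak.
  At teak: go right to ash.
    ash is a leaf — visit ash.
Visit elm.
At elm: go right to fir.
  At fir: go left to fern.
    At fern: no left child.
    Visit fern.
    At fern: go right to ivy.
      ivy is a leaf — visit ivy.
  Visit fir.
  At fir: go right to mint.
    mint is a leaf — visit mint.
Full in-order sequence: cedar, pear, tulip, kale, iris, plum, teak, ash, elm, fern, ivy, fir, mint.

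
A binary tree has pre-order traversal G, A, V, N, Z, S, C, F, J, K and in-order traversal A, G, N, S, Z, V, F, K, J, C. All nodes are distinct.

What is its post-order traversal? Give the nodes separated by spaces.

A S Z N K J F C V G

The first element of pre-order is the root; it splits in-order into left and right subtrees.
Root G: left subtree has 1 node {A}, right has 8 {N, S, Z, V, F, K, J, C}.
  Root V: left subtree has 3 nodes {N, S, Z}, right has 4 {F, K, J, C}.
    Root N: left subtree has 0 nodes { }, right has 2 {S, Z}.
      Root Z: left subtree has 1 node {S}, right has 0 { }.
    Root C: left subtree has 3 nodes {F, K, J}, right has 0 { }.
      Root F: left subtree has 0 nodes { }, right has 2 {K, J}.
        Root J: left subtree has 1 node {K}, right has 0 { }.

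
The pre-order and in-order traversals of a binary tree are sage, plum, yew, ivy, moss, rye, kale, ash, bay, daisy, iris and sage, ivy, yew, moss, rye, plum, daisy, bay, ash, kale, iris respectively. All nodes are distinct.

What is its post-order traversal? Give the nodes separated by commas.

The first element of pre-order is the root; it splits in-order into left and right subtrees.
Root sage: left subtree has 0 nodes { }, right has 10 {ivy, yew, moss, rye, plum, daisy, bay, ash, kale, iris}.
  Root plum: left subtree has 4 nodes {ivy, yew, moss, rye}, right has 5 {daisy, bay, ash, kale, iris}.
    Root yew: left subtree has 1 node {ivy}, right has 2 {moss, rye}.
      Root moss: left subtree has 0 nodes { }, right has 1 {rye}.
    Root kale: left subtree has 3 nodes {daisy, bay, ash}, right has 1 {iris}.
      Root ash: left subtree has 2 nodes {daisy, bay}, right has 0 { }.
        Root bay: left subtree has 1 node {daisy}, right has 0 { }.

ivy, rye, moss, yew, daisy, bay, ash, iris, kale, plum, sage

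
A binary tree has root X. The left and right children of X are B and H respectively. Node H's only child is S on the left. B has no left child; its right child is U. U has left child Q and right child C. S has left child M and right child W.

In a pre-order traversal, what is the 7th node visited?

S

Pre-order visits the node, then its left subtree, then its right subtree.
Visit X.
At X: go left to B.
  Visit B.
  At B: no left child.
  At B: go right to U.
    Visit U.
    At U: go left to Q.
      Q is a leaf — visit Q.
    At U: go right to C.
      C is a leaf — visit C.
At X: go right to H.
  Visit H.
  At H: go left to S.
    Visit S.
    At S: go left to M.
      M is a leaf — visit M.
    At S: go right to W.
      W is a leaf — visit W.
  At H: no right child.
Full pre-order sequence: X, B, U, Q, C, H, S, M, W.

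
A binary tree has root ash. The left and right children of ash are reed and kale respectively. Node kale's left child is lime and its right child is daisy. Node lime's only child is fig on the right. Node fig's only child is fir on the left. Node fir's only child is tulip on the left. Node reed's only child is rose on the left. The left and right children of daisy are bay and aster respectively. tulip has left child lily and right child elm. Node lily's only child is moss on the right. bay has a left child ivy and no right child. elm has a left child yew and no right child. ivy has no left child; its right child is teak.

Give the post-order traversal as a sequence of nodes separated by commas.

Post-order visits the left subtree, then the right subtree, then the node.
At ash: go left to reed.
  At reed: go left to rose.
    rose is a leaf — visit rose.
  At reed: no right child.
  Visit reed.
At ash: go right to kale.
  At kale: go left to lime.
    At lime: no left child.
    At lime: go right to fig.
      At fig: go left to fir.
        At fir: go left to tulip.
          At tulip: go left to lily.
            At lily: no left child.
            At lily: go right to moss.
              moss is a leaf — visit moss.
            Visit lily.
          At tulip: go right to elm.
            At elm: go left to yew.
              yew is a leaf — visit yew.
            At elm: no right child.
            Visit elm.
          Visit tulip.
        At fir: no right child.
        Visit fir.
      At fig: no right child.
      Visit fig.
    Visit lime.
  At kale: go right to daisy.
    At daisy: go left to bay.
      At bay: go left to ivy.
        At ivy: no left child.
        At ivy: go right to teak.
          teak is a leaf — visit teak.
        Visit ivy.
      At bay: no right child.
      Visit bay.
    At daisy: go right to aster.
      aster is a leaf — visit aster.
    Visit daisy.
  Visit kale.
Visit ash.

rose, reed, moss, lily, yew, elm, tulip, fir, fig, lime, teak, ivy, bay, aster, daisy, kale, ash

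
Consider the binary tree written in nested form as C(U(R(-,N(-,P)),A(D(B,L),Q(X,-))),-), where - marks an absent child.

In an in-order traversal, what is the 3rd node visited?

P

In-order visits the left subtree, then the node, then the right subtree.
At C: go left to U.
  At U: go left to R.
    At R: no left child.
    Visit R.
    At R: go right to N.
      At N: no left child.
      Visit N.
      At N: go right to P.
        P is a leaf — visit P.
  Visit U.
  At U: go right to A.
    At A: go left to D.
      At D: go left to B.
        B is a leaf — visit B.
      Visit D.
      At D: go right to L.
        L is a leaf — visit L.
    Visit A.
    At A: go right to Q.
      At Q: go left to X.
        X is a leaf — visit X.
      Visit Q.
      At Q: no right child.
Visit C.
At C: no right child.
Full in-order sequence: R, N, P, U, B, D, L, A, X, Q, C.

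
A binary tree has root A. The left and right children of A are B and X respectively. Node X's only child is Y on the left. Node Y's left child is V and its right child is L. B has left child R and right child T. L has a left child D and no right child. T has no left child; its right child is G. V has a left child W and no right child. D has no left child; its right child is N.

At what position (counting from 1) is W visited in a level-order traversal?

10

Level-order visits nodes level by level from the root, left to right within each level.
Level 0: A
Level 1: B, X
Level 2: R, T, Y
Level 3: G, V, L
Level 4: W, D
Level 5: N
Full level-order sequence: A, B, X, R, T, Y, G, V, L, W, D, N.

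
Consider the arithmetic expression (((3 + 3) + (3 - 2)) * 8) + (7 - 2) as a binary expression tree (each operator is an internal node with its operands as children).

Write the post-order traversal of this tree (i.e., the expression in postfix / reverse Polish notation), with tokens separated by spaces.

Post-order on an expression tree gives postfix notation: for each operator, emit left operand, right operand, then the operator.

3 3 + 3 2 - + 8 * 7 2 - +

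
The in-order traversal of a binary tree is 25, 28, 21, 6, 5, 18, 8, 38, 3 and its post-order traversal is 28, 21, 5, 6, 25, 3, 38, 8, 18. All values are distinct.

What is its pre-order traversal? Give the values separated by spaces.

The last element of post-order is the root; it splits in-order into left and right subtrees.
Root 18: left subtree has 5 nodes {25, 28, 21, 6, 5}, right has 3 {8, 38, 3}.
  Root 25: left subtree has 0 nodes { }, right has 4 {28, 21, 6, 5}.
    Root 6: left subtree has 2 nodes {28, 21}, right has 1 {5}.
      Root 21: left subtree has 1 node {28}, right has 0 { }.
  Root 8: left subtree has 0 nodes { }, right has 2 {38, 3}.
    Root 38: left subtree has 0 nodes { }, right has 1 {3}.

18 25 6 21 28 5 8 38 3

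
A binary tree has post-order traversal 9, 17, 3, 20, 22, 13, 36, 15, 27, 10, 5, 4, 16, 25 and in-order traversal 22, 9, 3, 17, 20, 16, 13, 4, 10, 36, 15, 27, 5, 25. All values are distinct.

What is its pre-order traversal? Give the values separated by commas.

25, 16, 22, 20, 3, 9, 17, 4, 13, 5, 10, 27, 15, 36

The last element of post-order is the root; it splits in-order into left and right subtrees.
Root 25: left subtree has 13 nodes {22, 9, 3, 17, 20, 16, 13, 4, 10, 36, 15, 27, 5}, right has 0 { }.
  Root 16: left subtree has 5 nodes {22, 9, 3, 17, 20}, right has 7 {13, 4, 10, 36, 15, 27, 5}.
    Root 22: left subtree has 0 nodes { }, right has 4 {9, 3, 17, 20}.
      Root 20: left subtree has 3 nodes {9, 3, 17}, right has 0 { }.
        Root 3: left subtree has 1 node {9}, right has 1 {17}.
    Root 4: left subtree has 1 node {13}, right has 5 {10, 36, 15, 27, 5}.
      Root 5: left subtree has 4 nodes {10, 36, 15, 27}, right has 0 { }.
        Root 10: left subtree has 0 nodes { }, right has 3 {36, 15, 27}.
          Root 27: left subtree has 2 nodes {36, 15}, right has 0 { }.
            Root 15: left subtree has 1 node {36}, right has 0 { }.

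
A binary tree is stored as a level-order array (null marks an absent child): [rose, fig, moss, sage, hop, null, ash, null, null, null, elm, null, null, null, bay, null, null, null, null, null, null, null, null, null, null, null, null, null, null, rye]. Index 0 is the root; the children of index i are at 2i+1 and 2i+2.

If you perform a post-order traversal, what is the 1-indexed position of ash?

7

Post-order visits the left subtree, then the right subtree, then the node.
At rose: go left to fig.
  At fig: go left to sage.
    sage is a leaf — visit sage.
  At fig: go right to hop.
    At hop: no left child.
    At hop: go right to elm.
      elm is a leaf — visit elm.
    Visit hop.
  Visit fig.
At rose: go right to moss.
  At moss: no left child.
  At moss: go right to ash.
    At ash: no left child.
    At ash: go right to bay.
      At bay: go left to rye.
        rye is a leaf — visit rye.
      At bay: no right child.
      Visit bay.
    Visit ash.
  Visit moss.
Visit rose.
Full post-order sequence: sage, elm, hop, fig, rye, bay, ash, moss, rose.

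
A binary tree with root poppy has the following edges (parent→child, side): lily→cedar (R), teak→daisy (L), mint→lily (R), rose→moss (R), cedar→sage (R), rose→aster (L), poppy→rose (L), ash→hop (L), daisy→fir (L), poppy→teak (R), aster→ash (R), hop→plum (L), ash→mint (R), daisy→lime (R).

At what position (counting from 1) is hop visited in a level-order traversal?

Level-order visits nodes level by level from the root, left to right within each level.
Level 0: poppy
Level 1: rose, teak
Level 2: aster, moss, daisy
Level 3: ash, fir, lime
Level 4: hop, mint
Level 5: plum, lily
Level 6: cedar
Level 7: sage
Full level-order sequence: poppy, rose, teak, aster, moss, daisy, ash, fir, lime, hop, mint, plum, lily, cedar, sage.

10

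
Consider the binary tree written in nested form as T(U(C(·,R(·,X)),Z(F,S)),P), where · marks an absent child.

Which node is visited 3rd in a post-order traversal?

C

Post-order visits the left subtree, then the right subtree, then the node.
At T: go left to U.
  At U: go left to C.
    At C: no left child.
    At C: go right to R.
      At R: no left child.
      At R: go right to X.
        X is a leaf — visit X.
      Visit R.
    Visit C.
  At U: go right to Z.
    At Z: go left to F.
      F is a leaf — visit F.
    At Z: go right to S.
      S is a leaf — visit S.
    Visit Z.
  Visit U.
At T: go right to P.
  P is a leaf — visit P.
Visit T.
Full post-order sequence: X, R, C, F, S, Z, U, P, T.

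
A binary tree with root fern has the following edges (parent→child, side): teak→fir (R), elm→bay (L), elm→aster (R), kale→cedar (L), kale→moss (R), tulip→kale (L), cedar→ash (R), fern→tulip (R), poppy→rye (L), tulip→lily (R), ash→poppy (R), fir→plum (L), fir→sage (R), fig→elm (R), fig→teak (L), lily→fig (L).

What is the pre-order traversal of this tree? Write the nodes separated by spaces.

Pre-order visits the node, then its left subtree, then its right subtree.
Visit fern.
At fern: no left child.
At fern: go right to tulip.
  Visit tulip.
  At tulip: go left to kale.
    Visit kale.
    At kale: go left to cedar.
      Visit cedar.
      At cedar: no left child.
      At cedar: go right to ash.
        Visit ash.
        At ash: no left child.
        At ash: go right to poppy.
          Visit poppy.
          At poppy: go left to rye.
            rye is a leaf — visit rye.
          At poppy: no right child.
    At kale: go right to moss.
      moss is a leaf — visit moss.
  At tulip: go right to lily.
    Visit lily.
    At lily: go left to fig.
      Visit fig.
      At fig: go left to teak.
        Visit teak.
        At teak: no left child.
        At teak: go right to fir.
          Visit fir.
          At fir: go left to plum.
            plum is a leaf — visit plum.
          At fir: go right to sage.
            sage is a leaf — visit sage.
      At fig: go right to elm.
        Visit elm.
        At elm: go left to bay.
          bay is a leaf — visit bay.
        At elm: go right to aster.
          aster is a leaf — visit aster.
    At lily: no right child.

fern tulip kale cedar ash poppy rye moss lily fig teak fir plum sage elm bay aster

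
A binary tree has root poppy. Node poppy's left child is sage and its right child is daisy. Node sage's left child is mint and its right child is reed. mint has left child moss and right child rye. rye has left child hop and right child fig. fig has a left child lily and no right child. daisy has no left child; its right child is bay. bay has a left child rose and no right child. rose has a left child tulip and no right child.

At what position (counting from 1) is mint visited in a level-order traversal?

Level-order visits nodes level by level from the root, left to right within each level.
Level 0: poppy
Level 1: sage, daisy
Level 2: mint, reed, bay
Level 3: moss, rye, rose
Level 4: hop, fig, tulip
Level 5: lily
Full level-order sequence: poppy, sage, daisy, mint, reed, bay, moss, rye, rose, hop, fig, tulip, lily.

4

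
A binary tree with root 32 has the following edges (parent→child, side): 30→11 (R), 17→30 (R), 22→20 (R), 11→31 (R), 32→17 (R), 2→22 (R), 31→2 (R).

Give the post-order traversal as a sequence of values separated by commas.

Post-order visits the left subtree, then the right subtree, then the node.
At 32: no left child.
At 32: go right to 17.
  At 17: no left child.
  At 17: go right to 30.
    At 30: no left child.
    At 30: go right to 11.
      At 11: no left child.
      At 11: go right to 31.
        At 31: no left child.
        At 31: go right to 2.
          At 2: no left child.
          At 2: go right to 22.
            At 22: no left child.
            At 22: go right to 20.
              20 is a leaf — visit 20.
            Visit 22.
          Visit 2.
        Visit 31.
      Visit 11.
    Visit 30.
  Visit 17.
Visit 32.

20, 22, 2, 31, 11, 30, 17, 32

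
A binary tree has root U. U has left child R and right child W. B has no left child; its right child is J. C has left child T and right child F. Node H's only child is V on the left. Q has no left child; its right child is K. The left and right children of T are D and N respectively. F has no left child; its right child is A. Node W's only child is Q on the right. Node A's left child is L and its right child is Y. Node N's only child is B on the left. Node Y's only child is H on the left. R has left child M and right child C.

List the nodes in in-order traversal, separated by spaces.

M R D T B J N C F L A V H Y U W Q K

In-order visits the left subtree, then the node, then the right subtree.
At U: go left to R.
  At R: go left to M.
    M is a leaf — visit M.
  Visit R.
  At R: go right to C.
    At C: go left to T.
      At T: go left to D.
        D is a leaf — visit D.
      Visit T.
      At T: go right to N.
        At N: go left to B.
          At B: no left child.
          Visit B.
          At B: go right to J.
            J is a leaf — visit J.
        Visit N.
        At N: no right child.
    Visit C.
    At C: go right to F.
      At F: no left child.
      Visit F.
      At F: go right to A.
        At A: go left to L.
          L is a leaf — visit L.
        Visit A.
        At A: go right to Y.
          At Y: go left to H.
            At H: go left to V.
              V is a leaf — visit V.
            Visit H.
            At H: no right child.
          Visit Y.
          At Y: no right child.
Visit U.
At U: go right to W.
  At W: no left child.
  Visit W.
  At W: go right to Q.
    At Q: no left child.
    Visit Q.
    At Q: go right to K.
      K is a leaf — visit K.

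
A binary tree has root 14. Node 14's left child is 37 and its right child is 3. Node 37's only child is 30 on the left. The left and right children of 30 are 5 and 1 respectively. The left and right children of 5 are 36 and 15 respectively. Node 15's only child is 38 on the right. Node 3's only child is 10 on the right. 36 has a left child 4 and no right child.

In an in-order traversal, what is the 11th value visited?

In-order visits the left subtree, then the node, then the right subtree.
At 14: go left to 37.
  At 37: go left to 30.
    At 30: go left to 5.
      At 5: go left to 36.
        At 36: go left to 4.
          4 is a leaf — visit 4.
        Visit 36.
        At 36: no right child.
      Visit 5.
      At 5: go right to 15.
        At 15: no left child.
        Visit 15.
        At 15: go right to 38.
          38 is a leaf — visit 38.
    Visit 30.
    At 30: go right to 1.
      1 is a leaf — visit 1.
  Visit 37.
  At 37: no right child.
Visit 14.
At 14: go right to 3.
  At 3: no left child.
  Visit 3.
  At 3: go right to 10.
    10 is a leaf — visit 10.
Full in-order sequence: 4, 36, 5, 15, 38, 30, 1, 37, 14, 3, 10.

10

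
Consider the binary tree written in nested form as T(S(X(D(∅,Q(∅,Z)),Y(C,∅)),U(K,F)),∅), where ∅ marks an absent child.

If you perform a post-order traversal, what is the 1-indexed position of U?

Post-order visits the left subtree, then the right subtree, then the node.
At T: go left to S.
  At S: go left to X.
    At X: go left to D.
      At D: no left child.
      At D: go right to Q.
        At Q: no left child.
        At Q: go right to Z.
          Z is a leaf — visit Z.
        Visit Q.
      Visit D.
    At X: go right to Y.
      At Y: go left to C.
        C is a leaf — visit C.
      At Y: no right child.
      Visit Y.
    Visit X.
  At S: go right to U.
    At U: go left to K.
      K is a leaf — visit K.
    At U: go right to F.
      F is a leaf — visit F.
    Visit U.
  Visit S.
At T: no right child.
Visit T.
Full post-order sequence: Z, Q, D, C, Y, X, K, F, U, S, T.

9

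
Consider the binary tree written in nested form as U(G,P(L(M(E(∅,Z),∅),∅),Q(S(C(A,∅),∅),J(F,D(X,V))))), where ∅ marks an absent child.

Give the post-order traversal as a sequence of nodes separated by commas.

G, Z, E, M, L, A, C, S, F, X, V, D, J, Q, P, U

Post-order visits the left subtree, then the right subtree, then the node.
At U: go left to G.
  G is a leaf — visit G.
At U: go right to P.
  At P: go left to L.
    At L: go left to M.
      At M: go left to E.
        At E: no left child.
        At E: go right to Z.
          Z is a leaf — visit Z.
        Visit E.
      At M: no right child.
      Visit M.
    At L: no right child.
    Visit L.
  At P: go right to Q.
    At Q: go left to S.
      At S: go left to C.
        At C: go left to A.
          A is a leaf — visit A.
        At C: no right child.
        Visit C.
      At S: no right child.
      Visit S.
    At Q: go right to J.
      At J: go left to F.
        F is a leaf — visit F.
      At J: go right to D.
        At D: go left to X.
          X is a leaf — visit X.
        At D: go right to V.
          V is a leaf — visit V.
        Visit D.
      Visit J.
    Visit Q.
  Visit P.
Visit U.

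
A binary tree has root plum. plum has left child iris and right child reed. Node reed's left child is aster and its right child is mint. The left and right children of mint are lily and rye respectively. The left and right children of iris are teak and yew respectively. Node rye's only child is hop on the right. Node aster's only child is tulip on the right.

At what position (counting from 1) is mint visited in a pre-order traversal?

Pre-order visits the node, then its left subtree, then its right subtree.
Visit plum.
At plum: go left to iris.
  Visit iris.
  At iris: go left to teak.
    teak is a leaf — visit teak.
  At iris: go right to yew.
    yew is a leaf — visit yew.
At plum: go right to reed.
  Visit reed.
  At reed: go left to aster.
    Visit aster.
    At aster: no left child.
    At aster: go right to tulip.
      tulip is a leaf — visit tulip.
  At reed: go right to mint.
    Visit mint.
    At mint: go left to lily.
      lily is a leaf — visit lily.
    At mint: go right to rye.
      Visit rye.
      At rye: no left child.
      At rye: go right to hop.
        hop is a leaf — visit hop.
Full pre-order sequence: plum, iris, teak, yew, reed, aster, tulip, mint, lily, rye, hop.

8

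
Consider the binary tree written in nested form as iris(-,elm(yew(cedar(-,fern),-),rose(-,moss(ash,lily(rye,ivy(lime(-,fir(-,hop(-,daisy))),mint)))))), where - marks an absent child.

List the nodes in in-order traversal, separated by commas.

In-order visits the left subtree, then the node, then the right subtree.
At iris: no left child.
Visit iris.
At iris: go right to elm.
  At elm: go left to yew.
    At yew: go left to cedar.
      At cedar: no left child.
      Visit cedar.
      At cedar: go right to fern.
        fern is a leaf — visit fern.
    Visit yew.
    At yew: no right child.
  Visit elm.
  At elm: go right to rose.
    At rose: no left child.
    Visit rose.
    At rose: go right to moss.
      At moss: go left to ash.
        ash is a leaf — visit ash.
      Visit moss.
      At moss: go right to lily.
        At lily: go left to rye.
          rye is a leaf — visit rye.
        Visit lily.
        At lily: go right to ivy.
          At ivy: go left to lime.
            At lime: no left child.
            Visit lime.
            At lime: go right to fir.
              At fir: no left child.
              Visit fir.
              At fir: go right to hop.
                At hop: no left child.
                Visit hop.
                At hop: go right to daisy.
                  daisy is a leaf — visit daisy.
          Visit ivy.
          At ivy: go right to mint.
            mint is a leaf — visit mint.

iris, cedar, fern, yew, elm, rose, ash, moss, rye, lily, lime, fir, hop, daisy, ivy, mint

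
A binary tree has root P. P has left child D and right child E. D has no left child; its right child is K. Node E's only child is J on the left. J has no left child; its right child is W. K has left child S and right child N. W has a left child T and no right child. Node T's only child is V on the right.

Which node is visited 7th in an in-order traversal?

In-order visits the left subtree, then the node, then the right subtree.
At P: go left to D.
  At D: no left child.
  Visit D.
  At D: go right to K.
    At K: go left to S.
      S is a leaf — visit S.
    Visit K.
    At K: go right to N.
      N is a leaf — visit N.
Visit P.
At P: go right to E.
  At E: go left to J.
    At J: no left child.
    Visit J.
    At J: go right to W.
      At W: go left to T.
        At T: no left child.
        Visit T.
        At T: go right to V.
          V is a leaf — visit V.
      Visit W.
      At W: no right child.
  Visit E.
  At E: no right child.
Full in-order sequence: D, S, K, N, P, J, T, V, W, E.

T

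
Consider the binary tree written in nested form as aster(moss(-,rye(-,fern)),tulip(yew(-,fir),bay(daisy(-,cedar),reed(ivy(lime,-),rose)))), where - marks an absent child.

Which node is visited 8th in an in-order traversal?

daisy

In-order visits the left subtree, then the node, then the right subtree.
At aster: go left to moss.
  At moss: no left child.
  Visit moss.
  At moss: go right to rye.
    At rye: no left child.
    Visit rye.
    At rye: go right to fern.
      fern is a leaf — visit fern.
Visit aster.
At aster: go right to tulip.
  At tulip: go left to yew.
    At yew: no left child.
    Visit yew.
    At yew: go right to fir.
      fir is a leaf — visit fir.
  Visit tulip.
  At tulip: go right to bay.
    At bay: go left to daisy.
      At daisy: no left child.
      Visit daisy.
      At daisy: go right to cedar.
        cedar is a leaf — visit cedar.
    Visit bay.
    At bay: go right to reed.
      At reed: go left to ivy.
        At ivy: go left to lime.
          lime is a leaf — visit lime.
        Visit ivy.
        At ivy: no right child.
      Visit reed.
      At reed: go right to rose.
        rose is a leaf — visit rose.
Full in-order sequence: moss, rye, fern, aster, yew, fir, tulip, daisy, cedar, bay, lime, ivy, reed, rose.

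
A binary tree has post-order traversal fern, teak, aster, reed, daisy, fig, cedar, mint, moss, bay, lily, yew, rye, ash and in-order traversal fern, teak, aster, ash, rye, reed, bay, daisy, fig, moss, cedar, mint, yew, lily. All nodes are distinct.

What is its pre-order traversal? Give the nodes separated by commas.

ash, aster, teak, fern, rye, yew, bay, reed, moss, fig, daisy, mint, cedar, lily

The last element of post-order is the root; it splits in-order into left and right subtrees.
Root ash: left subtree has 3 nodes {fern, teak, aster}, right has 10 {rye, reed, bay, daisy, fig, moss, cedar, mint, yew, lily}.
  Root aster: left subtree has 2 nodes {fern, teak}, right has 0 { }.
    Root teak: left subtree has 1 node {fern}, right has 0 { }.
  Root rye: left subtree has 0 nodes { }, right has 9 {reed, bay, daisy, fig, moss, cedar, mint, yew, lily}.
    Root yew: left subtree has 7 nodes {reed, bay, daisy, fig, moss, cedar, mint}, right has 1 {lily}.
      Root bay: left subtree has 1 node {reed}, right has 5 {daisy, fig, moss, cedar, mint}.
        Root moss: left subtree has 2 nodes {daisy, fig}, right has 2 {cedar, mint}.
          Root fig: left subtree has 1 node {daisy}, right has 0 { }.
          Root mint: left subtree has 1 node {cedar}, right has 0 { }.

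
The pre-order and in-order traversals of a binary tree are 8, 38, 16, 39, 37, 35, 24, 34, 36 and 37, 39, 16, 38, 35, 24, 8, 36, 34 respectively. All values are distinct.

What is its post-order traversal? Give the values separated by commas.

37, 39, 16, 24, 35, 38, 36, 34, 8

The first element of pre-order is the root; it splits in-order into left and right subtrees.
Root 8: left subtree has 6 nodes {37, 39, 16, 38, 35, 24}, right has 2 {36, 34}.
  Root 38: left subtree has 3 nodes {37, 39, 16}, right has 2 {35, 24}.
    Root 16: left subtree has 2 nodes {37, 39}, right has 0 { }.
      Root 39: left subtree has 1 node {37}, right has 0 { }.
    Root 35: left subtree has 0 nodes { }, right has 1 {24}.
  Root 34: left subtree has 1 node {36}, right has 0 { }.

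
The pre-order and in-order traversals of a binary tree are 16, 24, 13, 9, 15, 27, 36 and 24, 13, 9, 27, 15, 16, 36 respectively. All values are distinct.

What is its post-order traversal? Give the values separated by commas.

27, 15, 9, 13, 24, 36, 16

The first element of pre-order is the root; it splits in-order into left and right subtrees.
Root 16: left subtree has 5 nodes {24, 13, 9, 27, 15}, right has 1 {36}.
  Root 24: left subtree has 0 nodes { }, right has 4 {13, 9, 27, 15}.
    Root 13: left subtree has 0 nodes { }, right has 3 {9, 27, 15}.
      Root 9: left subtree has 0 nodes { }, right has 2 {27, 15}.
        Root 15: left subtree has 1 node {27}, right has 0 { }.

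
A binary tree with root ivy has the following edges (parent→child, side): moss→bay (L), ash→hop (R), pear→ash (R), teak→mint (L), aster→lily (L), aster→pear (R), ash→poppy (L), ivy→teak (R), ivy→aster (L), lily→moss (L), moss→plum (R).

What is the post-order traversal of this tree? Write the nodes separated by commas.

bay, plum, moss, lily, poppy, hop, ash, pear, aster, mint, teak, ivy

Post-order visits the left subtree, then the right subtree, then the node.
At ivy: go left to aster.
  At aster: go left to lily.
    At lily: go left to moss.
      At moss: go left to bay.
        bay is a leaf — visit bay.
      At moss: go right to plum.
        plum is a leaf — visit plum.
      Visit moss.
    At lily: no right child.
    Visit lily.
  At aster: go right to pear.
    At pear: no left child.
    At pear: go right to ash.
      At ash: go left to poppy.
        poppy is a leaf — visit poppy.
      At ash: go right to hop.
        hop is a leaf — visit hop.
      Visit ash.
    Visit pear.
  Visit aster.
At ivy: go right to teak.
  At teak: go left to mint.
    mint is a leaf — visit mint.
  At teak: no right child.
  Visit teak.
Visit ivy.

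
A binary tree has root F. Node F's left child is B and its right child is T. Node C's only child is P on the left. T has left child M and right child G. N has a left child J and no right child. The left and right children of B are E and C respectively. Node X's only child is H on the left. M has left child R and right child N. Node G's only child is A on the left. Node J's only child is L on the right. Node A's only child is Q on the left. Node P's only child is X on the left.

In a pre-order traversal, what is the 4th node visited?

C

Pre-order visits the node, then its left subtree, then its right subtree.
Visit F.
At F: go left to B.
  Visit B.
  At B: go left to E.
    E is a leaf — visit E.
  At B: go right to C.
    Visit C.
    At C: go left to P.
      Visit P.
      At P: go left to X.
        Visit X.
        At X: go left to H.
          H is a leaf — visit H.
        At X: no right child.
      At P: no right child.
    At C: no right child.
At F: go right to T.
  Visit T.
  At T: go left to M.
    Visit M.
    At M: go left to R.
      R is a leaf — visit R.
    At M: go right to N.
      Visit N.
      At N: go left to J.
        Visit J.
        At J: no left child.
        At J: go right to L.
          L is a leaf — visit L.
      At N: no right child.
  At T: go right to G.
    Visit G.
    At G: go left to A.
      Visit A.
      At A: go left to Q.
        Q is a leaf — visit Q.
      At A: no right child.
    At G: no right child.
Full pre-order sequence: F, B, E, C, P, X, H, T, M, R, N, J, L, G, A, Q.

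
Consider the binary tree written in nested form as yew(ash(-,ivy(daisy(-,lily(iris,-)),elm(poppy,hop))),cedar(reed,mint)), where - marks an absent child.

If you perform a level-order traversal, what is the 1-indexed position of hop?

11

Level-order visits nodes level by level from the root, left to right within each level.
Level 0: yew
Level 1: ash, cedar
Level 2: ivy, reed, mint
Level 3: daisy, elm
Level 4: lily, poppy, hop
Level 5: iris
Full level-order sequence: yew, ash, cedar, ivy, reed, mint, daisy, elm, lily, poppy, hop, iris.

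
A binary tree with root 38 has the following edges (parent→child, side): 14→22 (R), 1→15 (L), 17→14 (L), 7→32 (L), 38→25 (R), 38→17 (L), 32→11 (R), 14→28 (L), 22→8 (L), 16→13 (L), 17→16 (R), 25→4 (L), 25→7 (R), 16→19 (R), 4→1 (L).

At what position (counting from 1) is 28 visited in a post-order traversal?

Post-order visits the left subtree, then the right subtree, then the node.
At 38: go left to 17.
  At 17: go left to 14.
    At 14: go left to 28.
      28 is a leaf — visit 28.
    At 14: go right to 22.
      At 22: go left to 8.
        8 is a leaf — visit 8.
      At 22: no right child.
      Visit 22.
    Visit 14.
  At 17: go right to 16.
    At 16: go left to 13.
      13 is a leaf — visit 13.
    At 16: go right to 19.
      19 is a leaf — visit 19.
    Visit 16.
  Visit 17.
At 38: go right to 25.
  At 25: go left to 4.
    At 4: go left to 1.
      At 1: go left to 15.
        15 is a leaf — visit 15.
      At 1: no right child.
      Visit 1.
    At 4: no right child.
    Visit 4.
  At 25: go right to 7.
    At 7: go left to 32.
      At 32: no left child.
      At 32: go right to 11.
        11 is a leaf — visit 11.
      Visit 32.
    At 7: no right child.
    Visit 7.
  Visit 25.
Visit 38.
Full post-order sequence: 28, 8, 22, 14, 13, 19, 16, 17, 15, 1, 4, 11, 32, 7, 25, 38.

1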